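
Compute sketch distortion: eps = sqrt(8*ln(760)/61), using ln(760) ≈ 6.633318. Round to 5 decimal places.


ln(760) ≈ 6.633318.
8*ln(N)/m ≈ 8*6.633318/61 ≈ 0.86994334.
eps = sqrt(0.86994334) ≈ 0.9327075 ≈ 0.93271.

0.93271


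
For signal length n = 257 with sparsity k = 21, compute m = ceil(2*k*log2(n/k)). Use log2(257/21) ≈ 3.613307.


log2(n/k) = log2(257/21) ≈ 3.613307.
2*k*log2(n/k) ≈ 2*21*3.613307 = 151.758894.
m = ceil(151.758894) = 152.

152


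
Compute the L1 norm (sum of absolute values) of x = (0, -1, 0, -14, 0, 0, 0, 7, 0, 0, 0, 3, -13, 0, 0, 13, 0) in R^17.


Non-zero entries: [(1, -1), (3, -14), (7, 7), (11, 3), (12, -13), (15, 13)]
Absolute values: [1, 14, 7, 3, 13, 13]
||x||_1 = sum = 51.

51


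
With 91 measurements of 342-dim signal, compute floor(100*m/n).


100*m/n = 100*91/342 ≈ 26.6082.
floor = 26.

26


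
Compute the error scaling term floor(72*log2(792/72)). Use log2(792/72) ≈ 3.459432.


log2(n/k) = log2(792/72) ≈ 3.459432.
k*log2(n/k) ≈ 72*3.459432 = 249.079104.
floor(249.079104) = 249.

249


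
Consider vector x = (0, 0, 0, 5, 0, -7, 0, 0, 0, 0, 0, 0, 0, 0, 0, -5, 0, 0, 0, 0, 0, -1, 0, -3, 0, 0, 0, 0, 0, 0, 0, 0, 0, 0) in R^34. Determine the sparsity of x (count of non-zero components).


Non-zero positions: [3, 5, 15, 21, 23].
Sparsity = 5.

5


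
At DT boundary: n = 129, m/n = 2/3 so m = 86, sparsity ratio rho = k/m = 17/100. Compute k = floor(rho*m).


m = 2/3*129 = 86.
rho = 17/100.
rho*m = 17/100*86 = 14.62.
k = floor(14.62) = 14.

14


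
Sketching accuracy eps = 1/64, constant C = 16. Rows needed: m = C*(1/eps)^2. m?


1/eps = 64.
(1/eps)^2 = 4096.
m = 16*4096 = 65536.

65536


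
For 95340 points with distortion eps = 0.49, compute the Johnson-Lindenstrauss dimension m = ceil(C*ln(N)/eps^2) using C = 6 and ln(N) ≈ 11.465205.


ln(95340) ≈ 11.465205.
eps^2 = 0.49^2 = 0.2401.
C*ln(N)/eps^2 ≈ 6*11.465205/0.2401 ≈ 286.5107.
m = ceil(286.5107) = 287.

287


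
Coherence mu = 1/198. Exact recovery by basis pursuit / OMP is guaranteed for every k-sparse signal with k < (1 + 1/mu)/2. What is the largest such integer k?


1/mu = 198.
1 + 1/mu = 199.
(1 + 1/mu)/2 = 99.5 is not an integer, so k_max = floor(99.5) = 99.

99


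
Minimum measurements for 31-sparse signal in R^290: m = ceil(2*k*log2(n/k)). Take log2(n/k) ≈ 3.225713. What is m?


log2(n/k) = log2(290/31) ≈ 3.225713.
2*k*log2(n/k) ≈ 2*31*3.225713 = 199.994206.
m = ceil(199.994206) = 200.

200


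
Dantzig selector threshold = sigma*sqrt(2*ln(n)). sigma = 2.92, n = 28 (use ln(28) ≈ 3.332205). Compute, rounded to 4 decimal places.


ln(28) ≈ 3.332205.
2*ln(n) ≈ 6.66441.
sqrt(2*ln(n)) ≈ sqrt(6.66441) ≈ 2.581552.
threshold ≈ 2.92*2.581552 = 7.53813184 ≈ 7.5381.

7.5381


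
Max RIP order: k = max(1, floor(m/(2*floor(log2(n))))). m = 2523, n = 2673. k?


floor(log2(2673)) = 11.
2*11 = 22.
m/(2*floor(log2(n))) = 2523/22 ≈ 114.6818.
floor = 114.
k = max(1, 114) = 114.

114


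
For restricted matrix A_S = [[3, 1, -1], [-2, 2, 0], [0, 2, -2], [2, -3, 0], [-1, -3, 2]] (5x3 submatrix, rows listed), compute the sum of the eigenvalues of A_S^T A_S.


Sum of eigenvalues of A_S^T A_S = trace(A_S^T A_S) = sum of squared column norms of A_S.
A_S^T A_S diagonal: [18, 27, 9].
trace = 18 + 27 + 9 = 54.

54


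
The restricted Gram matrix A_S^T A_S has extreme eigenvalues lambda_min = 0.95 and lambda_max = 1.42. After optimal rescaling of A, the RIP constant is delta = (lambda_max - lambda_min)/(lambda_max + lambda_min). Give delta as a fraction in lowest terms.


lambda_max - lambda_min = 1.42 - 0.95 = 0.47.
lambda_max + lambda_min = 1.42 + 0.95 = 2.37.
delta = 0.47/2.37 = 47/237.

47/237


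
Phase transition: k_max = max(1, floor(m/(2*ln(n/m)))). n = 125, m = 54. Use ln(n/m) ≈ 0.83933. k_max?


n/m = 125/54.
ln(n/m) ≈ 0.83933.
2*ln(n/m) ≈ 1.67866.
m/(2*ln(n/m)) ≈ 54/1.67866 ≈ 32.1685.
floor = 32.
k_max = max(1, 32) = 32.

32


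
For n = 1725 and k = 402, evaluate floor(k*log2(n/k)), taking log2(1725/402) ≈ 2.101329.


log2(n/k) = log2(1725/402) ≈ 2.101329.
k*log2(n/k) ≈ 402*2.101329 = 844.734258.
floor(844.734258) = 844.

844


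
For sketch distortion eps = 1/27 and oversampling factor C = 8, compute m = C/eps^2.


1/eps = 27.
(1/eps)^2 = 729.
m = 8*729 = 5832.

5832


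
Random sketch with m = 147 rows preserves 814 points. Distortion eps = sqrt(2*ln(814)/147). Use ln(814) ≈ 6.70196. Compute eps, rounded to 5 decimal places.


ln(814) ≈ 6.70196.
2*ln(N)/m ≈ 2*6.70196/147 ≈ 0.09118313.
eps = sqrt(0.09118313) ≈ 0.3019654 ≈ 0.30197.

0.30197


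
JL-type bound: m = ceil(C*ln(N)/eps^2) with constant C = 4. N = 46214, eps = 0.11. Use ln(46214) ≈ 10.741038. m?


ln(46214) ≈ 10.741038.
eps^2 = 0.11^2 = 0.0121.
C*ln(N)/eps^2 ≈ 4*10.741038/0.0121 ≈ 3550.7564.
m = ceil(3550.7564) = 3551.

3551


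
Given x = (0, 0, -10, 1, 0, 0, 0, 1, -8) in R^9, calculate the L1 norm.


Non-zero entries: [(2, -10), (3, 1), (7, 1), (8, -8)]
Absolute values: [10, 1, 1, 8]
||x||_1 = sum = 20.

20


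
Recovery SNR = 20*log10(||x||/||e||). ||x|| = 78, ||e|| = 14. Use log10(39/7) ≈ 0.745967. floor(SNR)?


||x||/||e|| = 78/14 = 39/7.
log10(39/7) ≈ 0.745967.
20*log10(||x||/||e||) ≈ 20*0.745967 = 14.91934.
floor(14.91934) = 14.

14


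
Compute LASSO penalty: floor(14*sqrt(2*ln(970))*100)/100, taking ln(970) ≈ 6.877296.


ln(970) ≈ 6.877296.
2*ln(n) ≈ 13.754592.
sqrt(2*ln(n)) ≈ sqrt(13.754592) ≈ 3.708718.
lambda ≈ 14*3.708718 = 51.922052.
floor(lambda*100)/100 = 51.92.

51.92


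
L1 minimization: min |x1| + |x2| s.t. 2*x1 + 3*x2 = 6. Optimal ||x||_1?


Axis intercepts:
  x1 = 3, x2 = 0: L1 = 3
  x1 = 0, x2 = 2: L1 = 2
x* = (0, 2)
||x*||_1 = 2.

2


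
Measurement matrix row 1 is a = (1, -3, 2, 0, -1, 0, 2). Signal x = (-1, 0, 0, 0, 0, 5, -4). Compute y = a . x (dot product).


Non-zero terms: ['1*-1', '0*5', '2*-4']
Products: [-1, 0, -8]
y = sum = -9.

-9


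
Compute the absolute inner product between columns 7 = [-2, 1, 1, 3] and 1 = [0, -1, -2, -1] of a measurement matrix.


Inner product: -2*0 + 1*-1 + 1*-2 + 3*-1
Products: [0, -1, -2, -3]
Sum = -6.
|dot| = 6.

6


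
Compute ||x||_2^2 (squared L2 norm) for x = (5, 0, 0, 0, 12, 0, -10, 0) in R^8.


Non-zero entries: [(0, 5), (4, 12), (6, -10)]
Squares: [25, 144, 100]
||x||_2^2 = sum = 269.

269


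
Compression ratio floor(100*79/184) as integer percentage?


100*m/n = 100*79/184 ≈ 42.9348.
floor = 42.

42


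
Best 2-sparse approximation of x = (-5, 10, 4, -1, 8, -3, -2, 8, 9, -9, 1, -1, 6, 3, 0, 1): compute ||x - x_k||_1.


Sorted |x_i| descending: [10, 9, 9, 8, 8, 6, 5, 4, 3, 3, 2, 1, 1, 1, 1, 0]
Keep top 2: [10, 9]
Tail entries: [9, 8, 8, 6, 5, 4, 3, 3, 2, 1, 1, 1, 1, 0]
L1 error = sum of tail = 52.

52


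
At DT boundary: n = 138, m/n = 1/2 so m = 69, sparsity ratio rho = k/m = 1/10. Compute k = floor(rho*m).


m = 1/2*138 = 69.
rho = 1/10.
rho*m = 1/10*69 = 6.9.
k = floor(6.9) = 6.

6


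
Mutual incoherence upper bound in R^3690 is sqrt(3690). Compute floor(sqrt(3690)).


60^2 = 3600 <= 3690 < 3721 = 61^2, so 60 <= sqrt(3690) < 61.
floor(sqrt(3690)) = 60.

60


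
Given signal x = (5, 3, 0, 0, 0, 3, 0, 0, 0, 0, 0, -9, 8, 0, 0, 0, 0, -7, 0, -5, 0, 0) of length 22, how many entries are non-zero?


Non-zero positions: [0, 1, 5, 11, 12, 17, 19].
Sparsity = 7.

7


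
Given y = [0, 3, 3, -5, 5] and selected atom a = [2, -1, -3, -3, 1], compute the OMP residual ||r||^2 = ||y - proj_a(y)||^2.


a^T a = 24.
a^T y = 8.
coeff = 8/24 = 1/3.
||r||^2 = 196/3.

196/3


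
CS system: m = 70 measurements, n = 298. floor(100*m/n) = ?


100*m/n = 100*70/298 ≈ 23.4899.
floor = 23.

23


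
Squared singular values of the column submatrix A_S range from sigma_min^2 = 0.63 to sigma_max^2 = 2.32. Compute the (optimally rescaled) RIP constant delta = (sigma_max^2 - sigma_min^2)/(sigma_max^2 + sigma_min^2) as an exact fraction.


lambda_max - lambda_min = 2.32 - 0.63 = 1.69.
lambda_max + lambda_min = 2.32 + 0.63 = 2.95.
delta = 1.69/2.95 = 169/295.

169/295


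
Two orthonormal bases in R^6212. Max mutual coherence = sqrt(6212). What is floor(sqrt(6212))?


78^2 = 6084 <= 6212 < 6241 = 79^2, so 78 <= sqrt(6212) < 79.
floor(sqrt(6212)) = 78.

78


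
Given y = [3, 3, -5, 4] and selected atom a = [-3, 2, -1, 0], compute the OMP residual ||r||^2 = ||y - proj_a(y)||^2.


a^T a = 14.
a^T y = 2.
coeff = 2/14 = 1/7.
||r||^2 = 411/7.

411/7


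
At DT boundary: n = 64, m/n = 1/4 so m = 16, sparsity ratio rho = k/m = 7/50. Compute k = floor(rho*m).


m = 1/4*64 = 16.
rho = 7/50.
rho*m = 7/50*16 = 2.24.
k = floor(2.24) = 2.

2


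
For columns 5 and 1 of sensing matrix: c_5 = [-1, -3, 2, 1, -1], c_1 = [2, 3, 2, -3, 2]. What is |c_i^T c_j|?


Inner product: -1*2 + -3*3 + 2*2 + 1*-3 + -1*2
Products: [-2, -9, 4, -3, -2]
Sum = -12.
|dot| = 12.

12


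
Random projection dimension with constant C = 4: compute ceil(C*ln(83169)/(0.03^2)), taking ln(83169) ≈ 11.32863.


ln(83169) ≈ 11.32863.
eps^2 = 0.03^2 = 0.0009.
C*ln(N)/eps^2 ≈ 4*11.32863/0.0009 ≈ 50349.4667.
m = ceil(50349.4667) = 50350.

50350


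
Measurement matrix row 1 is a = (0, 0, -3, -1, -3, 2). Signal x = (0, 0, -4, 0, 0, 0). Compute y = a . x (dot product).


Non-zero terms: ['-3*-4']
Products: [12]
y = sum = 12.

12


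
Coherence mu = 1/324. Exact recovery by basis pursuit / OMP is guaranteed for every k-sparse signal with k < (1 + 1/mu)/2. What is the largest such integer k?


1/mu = 324.
1 + 1/mu = 325.
(1 + 1/mu)/2 = 162.5 is not an integer, so k_max = floor(162.5) = 162.

162


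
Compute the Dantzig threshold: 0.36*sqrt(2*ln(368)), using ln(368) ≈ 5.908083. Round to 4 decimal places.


ln(368) ≈ 5.908083.
2*ln(n) ≈ 11.816166.
sqrt(2*ln(n)) ≈ sqrt(11.816166) ≈ 3.437465.
threshold ≈ 0.36*3.437465 = 1.2374874 ≈ 1.2375.

1.2375


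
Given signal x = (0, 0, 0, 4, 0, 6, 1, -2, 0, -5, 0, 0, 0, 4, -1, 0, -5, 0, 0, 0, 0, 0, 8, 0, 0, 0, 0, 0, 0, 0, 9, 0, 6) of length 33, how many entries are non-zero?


Non-zero positions: [3, 5, 6, 7, 9, 13, 14, 16, 22, 30, 32].
Sparsity = 11.

11


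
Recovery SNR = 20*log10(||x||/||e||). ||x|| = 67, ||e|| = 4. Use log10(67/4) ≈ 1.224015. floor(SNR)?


||x||/||e|| = 67/4.
log10(67/4) ≈ 1.224015.
20*log10(||x||/||e||) ≈ 20*1.224015 = 24.4803.
floor(24.4803) = 24.

24


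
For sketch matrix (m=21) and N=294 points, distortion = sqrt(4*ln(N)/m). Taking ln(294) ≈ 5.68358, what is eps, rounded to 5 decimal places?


ln(294) ≈ 5.68358.
4*ln(N)/m ≈ 4*5.68358/21 ≈ 1.08258667.
eps = sqrt(1.08258667) ≈ 1.0404743 ≈ 1.04047.

1.04047


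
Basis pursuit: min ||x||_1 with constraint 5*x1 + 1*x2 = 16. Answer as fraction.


Axis intercepts:
  x1 = 16/5, x2 = 0: L1 = 16/5
  x1 = 0, x2 = 16: L1 = 16
x* = (16/5, 0)
||x*||_1 = 16/5.

16/5


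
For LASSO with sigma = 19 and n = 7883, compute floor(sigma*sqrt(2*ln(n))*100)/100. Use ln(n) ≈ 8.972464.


ln(7883) ≈ 8.972464.
2*ln(n) ≈ 17.944928.
sqrt(2*ln(n)) ≈ sqrt(17.944928) ≈ 4.236145.
lambda ≈ 19*4.236145 = 80.486755.
floor(lambda*100)/100 = 80.48.

80.48


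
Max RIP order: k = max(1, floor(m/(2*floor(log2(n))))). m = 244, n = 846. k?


floor(log2(846)) = 9.
2*9 = 18.
m/(2*floor(log2(n))) = 244/18 ≈ 13.5556.
floor = 13.
k = max(1, 13) = 13.

13


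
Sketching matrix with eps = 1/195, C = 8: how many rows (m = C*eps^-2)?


1/eps = 195.
(1/eps)^2 = 38025.
m = 8*38025 = 304200.

304200


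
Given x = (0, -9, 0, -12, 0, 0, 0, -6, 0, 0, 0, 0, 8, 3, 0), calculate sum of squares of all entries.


Non-zero entries: [(1, -9), (3, -12), (7, -6), (12, 8), (13, 3)]
Squares: [81, 144, 36, 64, 9]
||x||_2^2 = sum = 334.

334


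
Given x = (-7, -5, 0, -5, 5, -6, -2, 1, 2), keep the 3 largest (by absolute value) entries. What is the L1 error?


Sorted |x_i| descending: [7, 6, 5, 5, 5, 2, 2, 1, 0]
Keep top 3: [7, 6, 5]
Tail entries: [5, 5, 2, 2, 1, 0]
L1 error = sum of tail = 15.

15


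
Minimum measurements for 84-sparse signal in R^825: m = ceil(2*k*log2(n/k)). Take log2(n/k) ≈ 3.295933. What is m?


log2(n/k) = log2(825/84) ≈ 3.295933.
2*k*log2(n/k) ≈ 2*84*3.295933 = 553.716744.
m = ceil(553.716744) = 554.

554


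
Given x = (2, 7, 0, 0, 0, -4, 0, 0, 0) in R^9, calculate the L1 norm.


Non-zero entries: [(0, 2), (1, 7), (5, -4)]
Absolute values: [2, 7, 4]
||x||_1 = sum = 13.

13


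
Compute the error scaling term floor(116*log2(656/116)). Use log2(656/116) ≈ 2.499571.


log2(n/k) = log2(656/116) ≈ 2.499571.
k*log2(n/k) ≈ 116*2.499571 = 289.950236.
floor(289.950236) = 289.

289


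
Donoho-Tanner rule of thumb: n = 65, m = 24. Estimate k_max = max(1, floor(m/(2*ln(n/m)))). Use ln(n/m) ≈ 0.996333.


n/m = 65/24.
ln(n/m) ≈ 0.996333.
2*ln(n/m) ≈ 1.992666.
m/(2*ln(n/m)) ≈ 24/1.992666 ≈ 12.0442.
floor = 12.
k_max = max(1, 12) = 12.

12


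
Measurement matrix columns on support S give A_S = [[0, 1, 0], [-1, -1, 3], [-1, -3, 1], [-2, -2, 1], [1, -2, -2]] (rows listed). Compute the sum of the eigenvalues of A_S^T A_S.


Sum of eigenvalues of A_S^T A_S = trace(A_S^T A_S) = sum of squared column norms of A_S.
A_S^T A_S diagonal: [7, 19, 15].
trace = 7 + 19 + 15 = 41.

41


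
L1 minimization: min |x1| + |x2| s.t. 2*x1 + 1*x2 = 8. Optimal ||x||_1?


Axis intercepts:
  x1 = 4, x2 = 0: L1 = 4
  x1 = 0, x2 = 8: L1 = 8
x* = (4, 0)
||x*||_1 = 4.

4


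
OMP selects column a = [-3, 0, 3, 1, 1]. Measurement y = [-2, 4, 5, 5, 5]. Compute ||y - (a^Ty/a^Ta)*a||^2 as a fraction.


a^T a = 20.
a^T y = 31.
coeff = 31/20 = 31/20.
||r||^2 = 939/20.

939/20


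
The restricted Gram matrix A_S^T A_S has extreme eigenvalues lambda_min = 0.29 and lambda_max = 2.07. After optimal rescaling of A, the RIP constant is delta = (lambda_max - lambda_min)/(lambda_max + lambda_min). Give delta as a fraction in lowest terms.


lambda_max - lambda_min = 2.07 - 0.29 = 1.78.
lambda_max + lambda_min = 2.07 + 0.29 = 2.36.
delta = 1.78/2.36 = 178/236 = 89/118.

89/118


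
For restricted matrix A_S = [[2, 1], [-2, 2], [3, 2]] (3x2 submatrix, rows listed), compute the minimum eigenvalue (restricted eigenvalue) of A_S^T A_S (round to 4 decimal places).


A_S^T A_S = [[17, 4], [4, 9]].
trace = 26.
det = 137.
disc = trace^2 - 4*det = 676 - 4*137 = 128.
sqrt(128) ≈ 11.313708.
lam_min = (26 - sqrt(128))/2 ≈ (26 - 11.313708)/2 = 7.343146 ≈ 7.3431.

7.3431


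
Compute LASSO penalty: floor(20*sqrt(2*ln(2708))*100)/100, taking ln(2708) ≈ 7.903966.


ln(2708) ≈ 7.903966.
2*ln(n) ≈ 15.807932.
sqrt(2*ln(n)) ≈ sqrt(15.807932) ≈ 3.975919.
lambda ≈ 20*3.975919 = 79.51838.
floor(lambda*100)/100 = 79.51.

79.51


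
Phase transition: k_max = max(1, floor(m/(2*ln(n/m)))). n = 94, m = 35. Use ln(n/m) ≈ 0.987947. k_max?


n/m = 94/35.
ln(n/m) ≈ 0.987947.
2*ln(n/m) ≈ 1.975894.
m/(2*ln(n/m)) ≈ 35/1.975894 ≈ 17.7135.
floor = 17.
k_max = max(1, 17) = 17.

17


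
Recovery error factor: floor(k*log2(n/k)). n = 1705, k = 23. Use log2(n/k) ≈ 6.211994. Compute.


log2(n/k) = log2(1705/23) ≈ 6.211994.
k*log2(n/k) ≈ 23*6.211994 = 142.875862.
floor(142.875862) = 142.

142


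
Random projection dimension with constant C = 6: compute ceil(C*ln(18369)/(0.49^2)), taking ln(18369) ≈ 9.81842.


ln(18369) ≈ 9.81842.
eps^2 = 0.49^2 = 0.2401.
C*ln(N)/eps^2 ≈ 6*9.81842/0.2401 ≈ 245.3583.
m = ceil(245.3583) = 246.

246


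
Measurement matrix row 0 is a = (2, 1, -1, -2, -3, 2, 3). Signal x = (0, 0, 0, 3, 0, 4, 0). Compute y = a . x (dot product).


Non-zero terms: ['-2*3', '2*4']
Products: [-6, 8]
y = sum = 2.

2


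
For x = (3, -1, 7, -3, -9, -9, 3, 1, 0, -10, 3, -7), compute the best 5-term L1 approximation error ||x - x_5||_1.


Sorted |x_i| descending: [10, 9, 9, 7, 7, 3, 3, 3, 3, 1, 1, 0]
Keep top 5: [10, 9, 9, 7, 7]
Tail entries: [3, 3, 3, 3, 1, 1, 0]
L1 error = sum of tail = 14.

14


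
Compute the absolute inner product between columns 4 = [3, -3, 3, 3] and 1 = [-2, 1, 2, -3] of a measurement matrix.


Inner product: 3*-2 + -3*1 + 3*2 + 3*-3
Products: [-6, -3, 6, -9]
Sum = -12.
|dot| = 12.

12


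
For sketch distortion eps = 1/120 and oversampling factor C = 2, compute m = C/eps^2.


1/eps = 120.
(1/eps)^2 = 14400.
m = 2*14400 = 28800.

28800


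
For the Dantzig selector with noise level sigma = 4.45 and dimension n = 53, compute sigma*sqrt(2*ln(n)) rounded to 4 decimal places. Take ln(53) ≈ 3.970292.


ln(53) ≈ 3.970292.
2*ln(n) ≈ 7.940584.
sqrt(2*ln(n)) ≈ sqrt(7.940584) ≈ 2.817904.
threshold ≈ 4.45*2.817904 = 12.5396728 ≈ 12.5397.

12.5397


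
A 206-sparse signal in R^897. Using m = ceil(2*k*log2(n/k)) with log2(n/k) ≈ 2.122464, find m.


log2(n/k) = log2(897/206) ≈ 2.122464.
2*k*log2(n/k) ≈ 2*206*2.122464 = 874.455168.
m = ceil(874.455168) = 875.

875


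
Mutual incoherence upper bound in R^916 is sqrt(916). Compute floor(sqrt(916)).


30^2 = 900 <= 916 < 961 = 31^2, so 30 <= sqrt(916) < 31.
floor(sqrt(916)) = 30.

30


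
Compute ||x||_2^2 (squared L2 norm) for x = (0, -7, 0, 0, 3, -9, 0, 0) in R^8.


Non-zero entries: [(1, -7), (4, 3), (5, -9)]
Squares: [49, 9, 81]
||x||_2^2 = sum = 139.

139


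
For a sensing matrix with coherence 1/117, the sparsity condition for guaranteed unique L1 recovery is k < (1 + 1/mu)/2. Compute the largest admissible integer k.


1/mu = 117.
1 + 1/mu = 118.
(1 + 1/mu)/2 = 59 is an integer and the inequality is strict, so k_max = 59 - 1 = 58.

58


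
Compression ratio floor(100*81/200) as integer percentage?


100*m/n = 100*81/200 ≈ 40.5.
floor = 40.

40


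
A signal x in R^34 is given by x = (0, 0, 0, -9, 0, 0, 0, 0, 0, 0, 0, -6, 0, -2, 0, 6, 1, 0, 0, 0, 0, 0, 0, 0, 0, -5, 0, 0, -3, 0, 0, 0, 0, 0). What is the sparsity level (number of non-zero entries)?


Non-zero positions: [3, 11, 13, 15, 16, 25, 28].
Sparsity = 7.

7


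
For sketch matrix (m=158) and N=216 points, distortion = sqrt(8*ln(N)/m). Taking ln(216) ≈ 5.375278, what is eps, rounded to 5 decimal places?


ln(216) ≈ 5.375278.
8*ln(N)/m ≈ 8*5.375278/158 ≈ 0.27216597.
eps = sqrt(0.27216597) ≈ 0.5216953 ≈ 0.52170.

0.52170


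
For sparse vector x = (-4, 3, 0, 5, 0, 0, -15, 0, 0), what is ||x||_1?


Non-zero entries: [(0, -4), (1, 3), (3, 5), (6, -15)]
Absolute values: [4, 3, 5, 15]
||x||_1 = sum = 27.

27


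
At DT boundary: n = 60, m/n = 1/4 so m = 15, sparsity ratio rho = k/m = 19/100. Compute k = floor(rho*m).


m = 1/4*60 = 15.
rho = 19/100.
rho*m = 19/100*15 = 2.85.
k = floor(2.85) = 2.

2


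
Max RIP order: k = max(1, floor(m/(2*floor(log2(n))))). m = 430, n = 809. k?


floor(log2(809)) = 9.
2*9 = 18.
m/(2*floor(log2(n))) = 430/18 ≈ 23.8889.
floor = 23.
k = max(1, 23) = 23.

23


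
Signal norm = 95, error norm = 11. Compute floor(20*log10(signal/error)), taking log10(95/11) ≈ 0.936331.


||x||/||e|| = 95/11.
log10(95/11) ≈ 0.936331.
20*log10(||x||/||e||) ≈ 20*0.936331 = 18.72662.
floor(18.72662) = 18.

18


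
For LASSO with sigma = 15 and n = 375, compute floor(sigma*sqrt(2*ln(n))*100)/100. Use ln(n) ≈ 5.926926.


ln(375) ≈ 5.926926.
2*ln(n) ≈ 11.853852.
sqrt(2*ln(n)) ≈ sqrt(11.853852) ≈ 3.442942.
lambda ≈ 15*3.442942 = 51.64413.
floor(lambda*100)/100 = 51.64.

51.64


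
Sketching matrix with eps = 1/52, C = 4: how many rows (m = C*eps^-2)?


1/eps = 52.
(1/eps)^2 = 2704.
m = 4*2704 = 10816.

10816


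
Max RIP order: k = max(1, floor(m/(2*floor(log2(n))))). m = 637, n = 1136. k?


floor(log2(1136)) = 10.
2*10 = 20.
m/(2*floor(log2(n))) = 637/20 ≈ 31.85.
floor = 31.
k = max(1, 31) = 31.

31


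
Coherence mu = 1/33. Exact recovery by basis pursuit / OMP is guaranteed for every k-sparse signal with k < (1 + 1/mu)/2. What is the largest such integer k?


1/mu = 33.
1 + 1/mu = 34.
(1 + 1/mu)/2 = 17 is an integer and the inequality is strict, so k_max = 17 - 1 = 16.

16


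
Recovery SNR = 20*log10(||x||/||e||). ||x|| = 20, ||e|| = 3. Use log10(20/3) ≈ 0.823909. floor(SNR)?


||x||/||e|| = 20/3.
log10(20/3) ≈ 0.823909.
20*log10(||x||/||e||) ≈ 20*0.823909 = 16.47818.
floor(16.47818) = 16.

16


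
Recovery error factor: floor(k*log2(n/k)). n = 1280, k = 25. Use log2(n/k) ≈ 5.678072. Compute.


log2(n/k) = log2(1280/25) ≈ 5.678072.
k*log2(n/k) ≈ 25*5.678072 = 141.9518.
floor(141.9518) = 141.

141


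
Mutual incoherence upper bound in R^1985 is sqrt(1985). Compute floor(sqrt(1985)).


44^2 = 1936 <= 1985 < 2025 = 45^2, so 44 <= sqrt(1985) < 45.
floor(sqrt(1985)) = 44.

44


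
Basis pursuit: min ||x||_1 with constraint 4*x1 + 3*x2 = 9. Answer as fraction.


Axis intercepts:
  x1 = 9/4, x2 = 0: L1 = 9/4
  x1 = 0, x2 = 3: L1 = 3
x* = (9/4, 0)
||x*||_1 = 9/4.

9/4


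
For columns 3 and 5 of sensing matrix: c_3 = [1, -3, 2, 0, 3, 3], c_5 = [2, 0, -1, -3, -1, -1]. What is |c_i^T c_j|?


Inner product: 1*2 + -3*0 + 2*-1 + 0*-3 + 3*-1 + 3*-1
Products: [2, 0, -2, 0, -3, -3]
Sum = -6.
|dot| = 6.

6


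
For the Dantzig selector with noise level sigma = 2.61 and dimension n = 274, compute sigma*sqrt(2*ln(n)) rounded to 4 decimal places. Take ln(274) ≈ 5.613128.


ln(274) ≈ 5.613128.
2*ln(n) ≈ 11.226256.
sqrt(2*ln(n)) ≈ sqrt(11.226256) ≈ 3.350561.
threshold ≈ 2.61*3.350561 = 8.74496421 ≈ 8.7450.

8.7450


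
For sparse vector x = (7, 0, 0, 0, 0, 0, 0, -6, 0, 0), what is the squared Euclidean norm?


Non-zero entries: [(0, 7), (7, -6)]
Squares: [49, 36]
||x||_2^2 = sum = 85.

85


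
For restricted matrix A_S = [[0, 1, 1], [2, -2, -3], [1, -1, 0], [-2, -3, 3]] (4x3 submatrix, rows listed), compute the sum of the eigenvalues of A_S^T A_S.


Sum of eigenvalues of A_S^T A_S = trace(A_S^T A_S) = sum of squared column norms of A_S.
A_S^T A_S diagonal: [9, 15, 19].
trace = 9 + 15 + 19 = 43.

43


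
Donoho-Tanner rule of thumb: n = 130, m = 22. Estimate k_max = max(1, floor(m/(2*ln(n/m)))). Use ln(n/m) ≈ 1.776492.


n/m = 130/22 = 65/11.
ln(n/m) ≈ 1.776492.
2*ln(n/m) ≈ 3.552984.
m/(2*ln(n/m)) ≈ 22/3.552984 ≈ 6.192.
floor = 6.
k_max = max(1, 6) = 6.

6


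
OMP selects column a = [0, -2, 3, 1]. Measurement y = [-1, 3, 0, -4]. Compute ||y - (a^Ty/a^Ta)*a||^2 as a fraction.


a^T a = 14.
a^T y = -10.
coeff = -10/14 = -5/7.
||r||^2 = 132/7.

132/7


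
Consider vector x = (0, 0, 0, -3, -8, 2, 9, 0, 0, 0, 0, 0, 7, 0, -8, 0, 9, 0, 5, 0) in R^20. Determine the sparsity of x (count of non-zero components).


Non-zero positions: [3, 4, 5, 6, 12, 14, 16, 18].
Sparsity = 8.

8


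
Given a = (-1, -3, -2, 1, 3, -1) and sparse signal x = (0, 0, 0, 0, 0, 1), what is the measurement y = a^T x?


Non-zero terms: ['-1*1']
Products: [-1]
y = sum = -1.

-1


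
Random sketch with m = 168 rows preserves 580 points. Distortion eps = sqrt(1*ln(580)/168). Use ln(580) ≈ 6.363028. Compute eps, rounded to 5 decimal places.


ln(580) ≈ 6.363028.
1*ln(N)/m ≈ 1*6.363028/168 ≈ 0.03787517.
eps = sqrt(0.03787517) ≈ 0.1946154 ≈ 0.19462.

0.19462


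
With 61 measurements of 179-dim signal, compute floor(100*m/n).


100*m/n = 100*61/179 ≈ 34.0782.
floor = 34.

34


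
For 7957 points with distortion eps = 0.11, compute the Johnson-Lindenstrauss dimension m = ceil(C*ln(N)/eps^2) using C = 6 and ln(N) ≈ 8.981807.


ln(7957) ≈ 8.981807.
eps^2 = 0.11^2 = 0.0121.
C*ln(N)/eps^2 ≈ 6*8.981807/0.0121 ≈ 4453.7886.
m = ceil(4453.7886) = 4454.

4454


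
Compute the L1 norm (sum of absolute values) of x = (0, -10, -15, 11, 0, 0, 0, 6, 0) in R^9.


Non-zero entries: [(1, -10), (2, -15), (3, 11), (7, 6)]
Absolute values: [10, 15, 11, 6]
||x||_1 = sum = 42.

42


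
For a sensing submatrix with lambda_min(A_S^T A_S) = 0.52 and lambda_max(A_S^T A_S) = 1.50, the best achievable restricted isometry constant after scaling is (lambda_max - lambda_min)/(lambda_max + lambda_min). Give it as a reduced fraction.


lambda_max - lambda_min = 1.50 - 0.52 = 0.98.
lambda_max + lambda_min = 1.50 + 0.52 = 2.02.
delta = 0.98/2.02 = 98/202 = 49/101.

49/101


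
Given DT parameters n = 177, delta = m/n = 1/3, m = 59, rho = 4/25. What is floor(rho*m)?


m = 1/3*177 = 59.
rho = 4/25.
rho*m = 4/25*59 = 9.44.
k = floor(9.44) = 9.

9


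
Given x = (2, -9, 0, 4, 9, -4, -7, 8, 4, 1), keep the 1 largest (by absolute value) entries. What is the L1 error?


Sorted |x_i| descending: [9, 9, 8, 7, 4, 4, 4, 2, 1, 0]
Keep top 1: [9]
Tail entries: [9, 8, 7, 4, 4, 4, 2, 1, 0]
L1 error = sum of tail = 39.

39


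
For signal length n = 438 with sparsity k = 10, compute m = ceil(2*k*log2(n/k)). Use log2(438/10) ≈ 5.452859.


log2(n/k) = log2(438/10) ≈ 5.452859.
2*k*log2(n/k) ≈ 2*10*5.452859 = 109.05718.
m = ceil(109.05718) = 110.

110


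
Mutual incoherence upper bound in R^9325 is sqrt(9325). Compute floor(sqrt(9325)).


96^2 = 9216 <= 9325 < 9409 = 97^2, so 96 <= sqrt(9325) < 97.
floor(sqrt(9325)) = 96.

96


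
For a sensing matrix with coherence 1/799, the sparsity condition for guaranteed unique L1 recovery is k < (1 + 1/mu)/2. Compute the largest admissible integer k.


1/mu = 799.
1 + 1/mu = 800.
(1 + 1/mu)/2 = 400 is an integer and the inequality is strict, so k_max = 400 - 1 = 399.

399


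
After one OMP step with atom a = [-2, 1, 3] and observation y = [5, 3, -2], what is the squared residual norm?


a^T a = 14.
a^T y = -13.
coeff = -13/14 = -13/14.
||r||^2 = 363/14.

363/14


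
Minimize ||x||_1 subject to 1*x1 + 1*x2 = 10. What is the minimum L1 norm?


Axis intercepts:
  x1 = 10, x2 = 0: L1 = 10
  x1 = 0, x2 = 10: L1 = 10
x* = (10, 0)
||x*||_1 = 10.

10


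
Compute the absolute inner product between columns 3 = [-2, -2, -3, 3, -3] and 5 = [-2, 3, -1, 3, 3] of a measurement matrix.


Inner product: -2*-2 + -2*3 + -3*-1 + 3*3 + -3*3
Products: [4, -6, 3, 9, -9]
Sum = 1.
|dot| = 1.

1


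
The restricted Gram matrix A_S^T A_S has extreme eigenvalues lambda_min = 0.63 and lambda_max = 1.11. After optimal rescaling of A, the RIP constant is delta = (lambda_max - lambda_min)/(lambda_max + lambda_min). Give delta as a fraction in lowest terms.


lambda_max - lambda_min = 1.11 - 0.63 = 0.48.
lambda_max + lambda_min = 1.11 + 0.63 = 1.74.
delta = 0.48/1.74 = 48/174 = 8/29.

8/29


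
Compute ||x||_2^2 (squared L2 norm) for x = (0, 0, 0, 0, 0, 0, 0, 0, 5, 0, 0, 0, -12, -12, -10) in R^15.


Non-zero entries: [(8, 5), (12, -12), (13, -12), (14, -10)]
Squares: [25, 144, 144, 100]
||x||_2^2 = sum = 413.

413


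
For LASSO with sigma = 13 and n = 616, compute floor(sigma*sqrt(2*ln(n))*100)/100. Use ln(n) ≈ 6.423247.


ln(616) ≈ 6.423247.
2*ln(n) ≈ 12.846494.
sqrt(2*ln(n)) ≈ sqrt(12.846494) ≈ 3.584201.
lambda ≈ 13*3.584201 = 46.594613.
floor(lambda*100)/100 = 46.59.

46.59


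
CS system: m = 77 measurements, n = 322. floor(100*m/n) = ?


100*m/n = 100*77/322 ≈ 23.913.
floor = 23.

23


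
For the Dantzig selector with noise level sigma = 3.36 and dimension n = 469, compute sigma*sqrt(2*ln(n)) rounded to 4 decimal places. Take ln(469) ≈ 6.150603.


ln(469) ≈ 6.150603.
2*ln(n) ≈ 12.301206.
sqrt(2*ln(n)) ≈ sqrt(12.301206) ≈ 3.507308.
threshold ≈ 3.36*3.507308 = 11.78455488 ≈ 11.7846.

11.7846


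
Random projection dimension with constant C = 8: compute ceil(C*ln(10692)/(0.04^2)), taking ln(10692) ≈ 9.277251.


ln(10692) ≈ 9.277251.
eps^2 = 0.04^2 = 0.0016.
C*ln(N)/eps^2 ≈ 8*9.277251/0.0016 ≈ 46386.255.
m = ceil(46386.255) = 46387.

46387


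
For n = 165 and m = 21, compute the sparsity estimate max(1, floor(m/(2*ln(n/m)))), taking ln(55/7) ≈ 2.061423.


n/m = 165/21 = 55/7.
ln(n/m) ≈ 2.061423.
2*ln(n/m) ≈ 4.122846.
m/(2*ln(n/m)) ≈ 21/4.122846 ≈ 5.0936.
floor = 5.
k_max = max(1, 5) = 5.

5


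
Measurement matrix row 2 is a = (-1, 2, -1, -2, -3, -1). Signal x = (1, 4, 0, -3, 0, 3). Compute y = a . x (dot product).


Non-zero terms: ['-1*1', '2*4', '-2*-3', '-1*3']
Products: [-1, 8, 6, -3]
y = sum = 10.

10


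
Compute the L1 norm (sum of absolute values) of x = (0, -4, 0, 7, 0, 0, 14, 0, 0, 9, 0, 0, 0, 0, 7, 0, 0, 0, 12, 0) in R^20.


Non-zero entries: [(1, -4), (3, 7), (6, 14), (9, 9), (14, 7), (18, 12)]
Absolute values: [4, 7, 14, 9, 7, 12]
||x||_1 = sum = 53.

53


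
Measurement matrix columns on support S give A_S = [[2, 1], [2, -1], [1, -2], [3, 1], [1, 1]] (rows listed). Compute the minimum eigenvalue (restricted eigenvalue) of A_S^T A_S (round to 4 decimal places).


A_S^T A_S = [[19, 2], [2, 8]].
trace = 27.
det = 148.
disc = trace^2 - 4*det = 729 - 4*148 = 137.
sqrt(137) ≈ 11.704700.
lam_min = (27 - sqrt(137))/2 ≈ (27 - 11.704700)/2 = 7.64765 ≈ 7.6477.

7.6477


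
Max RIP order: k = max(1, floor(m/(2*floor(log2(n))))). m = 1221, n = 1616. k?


floor(log2(1616)) = 10.
2*10 = 20.
m/(2*floor(log2(n))) = 1221/20 ≈ 61.05.
floor = 61.
k = max(1, 61) = 61.

61


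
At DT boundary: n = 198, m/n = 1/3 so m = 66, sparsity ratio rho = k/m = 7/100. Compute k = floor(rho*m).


m = 1/3*198 = 66.
rho = 7/100.
rho*m = 7/100*66 = 4.62.
k = floor(4.62) = 4.

4


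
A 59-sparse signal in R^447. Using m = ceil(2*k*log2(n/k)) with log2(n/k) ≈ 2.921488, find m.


log2(n/k) = log2(447/59) ≈ 2.921488.
2*k*log2(n/k) ≈ 2*59*2.921488 = 344.735584.
m = ceil(344.735584) = 345.

345


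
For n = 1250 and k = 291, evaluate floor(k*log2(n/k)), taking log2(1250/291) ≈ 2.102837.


log2(n/k) = log2(1250/291) ≈ 2.102837.
k*log2(n/k) ≈ 291*2.102837 = 611.925567.
floor(611.925567) = 611.

611


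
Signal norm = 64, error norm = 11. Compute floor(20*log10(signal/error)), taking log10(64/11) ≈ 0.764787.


||x||/||e|| = 64/11.
log10(64/11) ≈ 0.764787.
20*log10(||x||/||e||) ≈ 20*0.764787 = 15.29574.
floor(15.29574) = 15.

15


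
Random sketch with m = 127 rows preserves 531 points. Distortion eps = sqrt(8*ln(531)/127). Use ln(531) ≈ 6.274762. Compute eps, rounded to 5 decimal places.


ln(531) ≈ 6.274762.
8*ln(N)/m ≈ 8*6.274762/127 ≈ 0.3952606.
eps = sqrt(0.3952606) ≈ 0.6286975 ≈ 0.62870.

0.62870


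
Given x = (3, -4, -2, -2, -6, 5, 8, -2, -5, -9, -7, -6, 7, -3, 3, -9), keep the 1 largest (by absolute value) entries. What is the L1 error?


Sorted |x_i| descending: [9, 9, 8, 7, 7, 6, 6, 5, 5, 4, 3, 3, 3, 2, 2, 2]
Keep top 1: [9]
Tail entries: [9, 8, 7, 7, 6, 6, 5, 5, 4, 3, 3, 3, 2, 2, 2]
L1 error = sum of tail = 72.

72


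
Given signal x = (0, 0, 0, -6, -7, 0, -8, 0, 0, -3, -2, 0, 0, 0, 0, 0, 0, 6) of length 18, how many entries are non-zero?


Non-zero positions: [3, 4, 6, 9, 10, 17].
Sparsity = 6.

6


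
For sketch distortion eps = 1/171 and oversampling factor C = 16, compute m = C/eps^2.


1/eps = 171.
(1/eps)^2 = 29241.
m = 16*29241 = 467856.

467856


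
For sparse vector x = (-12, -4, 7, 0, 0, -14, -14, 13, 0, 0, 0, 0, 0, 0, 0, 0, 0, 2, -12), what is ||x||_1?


Non-zero entries: [(0, -12), (1, -4), (2, 7), (5, -14), (6, -14), (7, 13), (17, 2), (18, -12)]
Absolute values: [12, 4, 7, 14, 14, 13, 2, 12]
||x||_1 = sum = 78.

78


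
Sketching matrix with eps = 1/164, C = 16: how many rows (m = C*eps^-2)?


1/eps = 164.
(1/eps)^2 = 26896.
m = 16*26896 = 430336.

430336


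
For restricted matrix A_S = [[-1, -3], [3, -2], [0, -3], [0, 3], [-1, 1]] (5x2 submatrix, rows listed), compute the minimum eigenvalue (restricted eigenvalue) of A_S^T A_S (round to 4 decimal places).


A_S^T A_S = [[11, -4], [-4, 32]].
trace = 43.
det = 336.
disc = trace^2 - 4*det = 1849 - 4*336 = 505.
sqrt(505) ≈ 22.472205.
lam_min = (43 - sqrt(505))/2 ≈ (43 - 22.472205)/2 = 10.2638975 ≈ 10.2639.

10.2639


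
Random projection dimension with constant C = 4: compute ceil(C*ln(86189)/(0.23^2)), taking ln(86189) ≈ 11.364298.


ln(86189) ≈ 11.364298.
eps^2 = 0.23^2 = 0.0529.
C*ln(N)/eps^2 ≈ 4*11.364298/0.0529 ≈ 859.3042.
m = ceil(859.3042) = 860.

860


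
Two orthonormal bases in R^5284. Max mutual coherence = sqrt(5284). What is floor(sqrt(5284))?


72^2 = 5184 <= 5284 < 5329 = 73^2, so 72 <= sqrt(5284) < 73.
floor(sqrt(5284)) = 72.

72


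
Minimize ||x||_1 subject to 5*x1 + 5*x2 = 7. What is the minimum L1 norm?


Axis intercepts:
  x1 = 7/5, x2 = 0: L1 = 7/5
  x1 = 0, x2 = 7/5: L1 = 7/5
x* = (7/5, 0)
||x*||_1 = 7/5.

7/5


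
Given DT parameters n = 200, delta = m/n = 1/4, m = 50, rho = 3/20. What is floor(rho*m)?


m = 1/4*200 = 50.
rho = 3/20.
rho*m = 3/20*50 = 7.5.
k = floor(7.5) = 7.

7


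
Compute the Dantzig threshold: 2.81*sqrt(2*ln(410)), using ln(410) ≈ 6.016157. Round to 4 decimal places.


ln(410) ≈ 6.016157.
2*ln(n) ≈ 12.032314.
sqrt(2*ln(n)) ≈ sqrt(12.032314) ≈ 3.468763.
threshold ≈ 2.81*3.468763 = 9.74722403 ≈ 9.7472.

9.7472


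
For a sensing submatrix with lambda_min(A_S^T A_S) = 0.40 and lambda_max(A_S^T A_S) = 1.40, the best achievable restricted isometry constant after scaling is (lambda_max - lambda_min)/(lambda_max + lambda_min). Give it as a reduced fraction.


lambda_max - lambda_min = 1.40 - 0.40 = 1.00.
lambda_max + lambda_min = 1.40 + 0.40 = 1.80.
delta = 1.00/1.80 = 100/180 = 5/9.

5/9


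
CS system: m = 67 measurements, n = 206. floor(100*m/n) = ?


100*m/n = 100*67/206 ≈ 32.5243.
floor = 32.

32


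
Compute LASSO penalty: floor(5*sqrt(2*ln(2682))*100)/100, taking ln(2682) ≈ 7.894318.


ln(2682) ≈ 7.894318.
2*ln(n) ≈ 15.788636.
sqrt(2*ln(n)) ≈ sqrt(15.788636) ≈ 3.973492.
lambda ≈ 5*3.973492 = 19.86746.
floor(lambda*100)/100 = 19.86.

19.86


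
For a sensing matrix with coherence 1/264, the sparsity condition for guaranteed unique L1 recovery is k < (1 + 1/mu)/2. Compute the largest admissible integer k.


1/mu = 264.
1 + 1/mu = 265.
(1 + 1/mu)/2 = 132.5 is not an integer, so k_max = floor(132.5) = 132.

132


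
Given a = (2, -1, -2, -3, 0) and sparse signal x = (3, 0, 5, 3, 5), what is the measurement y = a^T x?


Non-zero terms: ['2*3', '-2*5', '-3*3', '0*5']
Products: [6, -10, -9, 0]
y = sum = -13.

-13


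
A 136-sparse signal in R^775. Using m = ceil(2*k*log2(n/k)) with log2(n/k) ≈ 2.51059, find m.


log2(n/k) = log2(775/136) ≈ 2.51059.
2*k*log2(n/k) ≈ 2*136*2.51059 = 682.88048.
m = ceil(682.88048) = 683.

683


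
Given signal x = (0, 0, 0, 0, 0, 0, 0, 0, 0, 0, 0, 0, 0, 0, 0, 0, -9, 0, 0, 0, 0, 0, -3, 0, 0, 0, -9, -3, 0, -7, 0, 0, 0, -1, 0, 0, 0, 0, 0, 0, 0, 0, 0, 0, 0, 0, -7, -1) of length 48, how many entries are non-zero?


Non-zero positions: [16, 22, 26, 27, 29, 33, 46, 47].
Sparsity = 8.

8


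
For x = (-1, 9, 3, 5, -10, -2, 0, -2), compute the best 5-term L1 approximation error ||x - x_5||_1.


Sorted |x_i| descending: [10, 9, 5, 3, 2, 2, 1, 0]
Keep top 5: [10, 9, 5, 3, 2]
Tail entries: [2, 1, 0]
L1 error = sum of tail = 3.

3


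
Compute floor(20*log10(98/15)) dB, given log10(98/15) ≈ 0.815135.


||x||/||e|| = 98/15.
log10(98/15) ≈ 0.815135.
20*log10(||x||/||e||) ≈ 20*0.815135 = 16.3027.
floor(16.3027) = 16.

16


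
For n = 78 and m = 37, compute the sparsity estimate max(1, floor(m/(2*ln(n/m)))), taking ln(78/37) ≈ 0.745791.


n/m = 78/37.
ln(n/m) ≈ 0.745791.
2*ln(n/m) ≈ 1.491582.
m/(2*ln(n/m)) ≈ 37/1.491582 ≈ 24.8059.
floor = 24.
k_max = max(1, 24) = 24.

24


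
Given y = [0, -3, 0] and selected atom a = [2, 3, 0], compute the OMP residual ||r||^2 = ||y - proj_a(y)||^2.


a^T a = 13.
a^T y = -9.
coeff = -9/13 = -9/13.
||r||^2 = 36/13.

36/13


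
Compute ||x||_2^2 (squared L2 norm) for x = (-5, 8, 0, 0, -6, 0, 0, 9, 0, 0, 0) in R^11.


Non-zero entries: [(0, -5), (1, 8), (4, -6), (7, 9)]
Squares: [25, 64, 36, 81]
||x||_2^2 = sum = 206.

206


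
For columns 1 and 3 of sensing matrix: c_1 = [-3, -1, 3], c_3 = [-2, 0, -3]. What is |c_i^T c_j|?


Inner product: -3*-2 + -1*0 + 3*-3
Products: [6, 0, -9]
Sum = -3.
|dot| = 3.

3


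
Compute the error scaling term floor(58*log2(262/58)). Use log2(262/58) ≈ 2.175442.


log2(n/k) = log2(262/58) ≈ 2.175442.
k*log2(n/k) ≈ 58*2.175442 = 126.175636.
floor(126.175636) = 126.

126


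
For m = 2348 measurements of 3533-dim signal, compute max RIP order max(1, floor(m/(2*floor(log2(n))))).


floor(log2(3533)) = 11.
2*11 = 22.
m/(2*floor(log2(n))) = 2348/22 ≈ 106.7273.
floor = 106.
k = max(1, 106) = 106.

106


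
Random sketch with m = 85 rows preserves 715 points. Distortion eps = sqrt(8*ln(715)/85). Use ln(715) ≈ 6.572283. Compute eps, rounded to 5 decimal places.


ln(715) ≈ 6.572283.
8*ln(N)/m ≈ 8*6.572283/85 ≈ 0.61856781.
eps = sqrt(0.61856781) ≈ 0.7864908 ≈ 0.78649.

0.78649


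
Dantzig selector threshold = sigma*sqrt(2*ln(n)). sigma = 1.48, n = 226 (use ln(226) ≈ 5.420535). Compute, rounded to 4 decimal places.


ln(226) ≈ 5.420535.
2*ln(n) ≈ 10.84107.
sqrt(2*ln(n)) ≈ sqrt(10.84107) ≈ 3.292578.
threshold ≈ 1.48*3.292578 = 4.87301544 ≈ 4.8730.

4.8730


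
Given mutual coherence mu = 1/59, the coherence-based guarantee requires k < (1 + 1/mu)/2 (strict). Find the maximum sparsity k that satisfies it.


1/mu = 59.
1 + 1/mu = 60.
(1 + 1/mu)/2 = 30 is an integer and the inequality is strict, so k_max = 30 - 1 = 29.

29


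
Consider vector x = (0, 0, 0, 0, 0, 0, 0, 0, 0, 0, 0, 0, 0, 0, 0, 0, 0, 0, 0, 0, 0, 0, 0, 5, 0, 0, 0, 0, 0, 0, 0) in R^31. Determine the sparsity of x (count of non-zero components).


Non-zero positions: [23].
Sparsity = 1.

1


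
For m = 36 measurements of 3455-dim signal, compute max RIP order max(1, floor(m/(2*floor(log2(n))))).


floor(log2(3455)) = 11.
2*11 = 22.
m/(2*floor(log2(n))) = 36/22 ≈ 1.6364.
floor = 1.
k = max(1, 1) = 1.

1


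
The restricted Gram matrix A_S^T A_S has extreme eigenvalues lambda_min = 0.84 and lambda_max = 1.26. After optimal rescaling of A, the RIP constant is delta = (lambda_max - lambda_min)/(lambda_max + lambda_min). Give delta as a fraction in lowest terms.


lambda_max - lambda_min = 1.26 - 0.84 = 0.42.
lambda_max + lambda_min = 1.26 + 0.84 = 2.10.
delta = 0.42/2.10 = 42/210 = 1/5.

1/5


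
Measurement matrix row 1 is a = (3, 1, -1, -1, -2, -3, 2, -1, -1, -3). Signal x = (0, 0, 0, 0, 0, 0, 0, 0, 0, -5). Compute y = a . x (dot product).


Non-zero terms: ['-3*-5']
Products: [15]
y = sum = 15.

15


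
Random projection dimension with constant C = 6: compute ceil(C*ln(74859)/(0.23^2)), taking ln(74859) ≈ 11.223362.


ln(74859) ≈ 11.223362.
eps^2 = 0.23^2 = 0.0529.
C*ln(N)/eps^2 ≈ 6*11.223362/0.0529 ≈ 1272.9711.
m = ceil(1272.9711) = 1273.

1273


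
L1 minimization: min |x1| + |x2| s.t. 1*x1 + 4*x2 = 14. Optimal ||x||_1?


Axis intercepts:
  x1 = 14, x2 = 0: L1 = 14
  x1 = 0, x2 = 7/2: L1 = 7/2
x* = (0, 7/2)
||x*||_1 = 7/2.

7/2


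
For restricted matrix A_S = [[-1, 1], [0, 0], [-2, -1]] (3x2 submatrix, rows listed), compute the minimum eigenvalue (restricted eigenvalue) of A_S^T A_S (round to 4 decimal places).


A_S^T A_S = [[5, 1], [1, 2]].
trace = 7.
det = 9.
disc = trace^2 - 4*det = 49 - 4*9 = 13.
sqrt(13) ≈ 3.605551.
lam_min = (7 - sqrt(13))/2 ≈ (7 - 3.605551)/2 = 1.6972245 ≈ 1.6972.

1.6972


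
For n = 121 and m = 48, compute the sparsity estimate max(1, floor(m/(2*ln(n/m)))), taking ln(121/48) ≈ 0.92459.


n/m = 121/48.
ln(n/m) ≈ 0.92459.
2*ln(n/m) ≈ 1.84918.
m/(2*ln(n/m)) ≈ 48/1.84918 ≈ 25.9575.
floor = 25.
k_max = max(1, 25) = 25.

25


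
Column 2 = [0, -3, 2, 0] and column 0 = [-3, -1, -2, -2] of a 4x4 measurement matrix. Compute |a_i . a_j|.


Inner product: 0*-3 + -3*-1 + 2*-2 + 0*-2
Products: [0, 3, -4, 0]
Sum = -1.
|dot| = 1.

1
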